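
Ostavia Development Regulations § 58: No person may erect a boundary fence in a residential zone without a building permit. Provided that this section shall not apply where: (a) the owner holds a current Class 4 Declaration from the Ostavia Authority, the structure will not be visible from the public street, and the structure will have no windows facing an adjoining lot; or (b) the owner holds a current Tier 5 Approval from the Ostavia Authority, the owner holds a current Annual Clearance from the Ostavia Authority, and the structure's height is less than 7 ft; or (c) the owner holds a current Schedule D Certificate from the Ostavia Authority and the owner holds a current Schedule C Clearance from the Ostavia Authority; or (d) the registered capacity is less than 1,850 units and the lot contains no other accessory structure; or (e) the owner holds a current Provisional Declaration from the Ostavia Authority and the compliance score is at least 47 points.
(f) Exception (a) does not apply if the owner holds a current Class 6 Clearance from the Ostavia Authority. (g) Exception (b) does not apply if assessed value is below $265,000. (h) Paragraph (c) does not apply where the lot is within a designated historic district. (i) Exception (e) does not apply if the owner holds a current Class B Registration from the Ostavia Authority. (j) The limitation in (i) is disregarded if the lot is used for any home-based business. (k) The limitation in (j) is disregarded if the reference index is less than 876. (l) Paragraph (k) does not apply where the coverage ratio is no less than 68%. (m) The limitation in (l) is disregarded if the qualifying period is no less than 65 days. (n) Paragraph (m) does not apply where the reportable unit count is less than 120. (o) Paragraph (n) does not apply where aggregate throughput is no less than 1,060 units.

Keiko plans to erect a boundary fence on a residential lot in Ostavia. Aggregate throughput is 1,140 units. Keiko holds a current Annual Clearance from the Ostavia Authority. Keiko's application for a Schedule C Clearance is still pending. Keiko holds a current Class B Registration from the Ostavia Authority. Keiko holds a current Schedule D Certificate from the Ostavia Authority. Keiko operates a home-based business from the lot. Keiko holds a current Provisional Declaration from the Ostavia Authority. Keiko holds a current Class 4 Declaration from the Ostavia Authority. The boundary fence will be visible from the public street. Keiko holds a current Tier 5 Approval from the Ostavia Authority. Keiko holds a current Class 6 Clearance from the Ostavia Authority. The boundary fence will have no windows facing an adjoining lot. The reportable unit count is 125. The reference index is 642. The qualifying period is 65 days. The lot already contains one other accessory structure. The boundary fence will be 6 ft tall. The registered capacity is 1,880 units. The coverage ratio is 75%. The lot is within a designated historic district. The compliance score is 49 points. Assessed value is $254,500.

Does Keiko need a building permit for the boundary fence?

Yes — Keiko must obtain a building permit.

Exception (a) requires that the structure will not be visible from the public street; but the structure will be visible from the street, so (a) is unavailable.
Exception (b) is satisfied on its face — a current Tier 5 Approval is held; a current Annual Clearance is held; the structure's height is 6 ft, less than the 7 ft limit. However, paragraph (g) must be considered: (g) applies — assessed value is $254,500, below the $265,000 limit. So (b) is unavailable.
Exception (c) requires that the owner holds a current Schedule C Clearance from the Ostavia Authority; but the Schedule C Clearance is not current, so (c) is unavailable.
Exception (d) requires that the registered capacity is less than 1,850 units; but the registered capacity is 1,880 units, not less than 1,850 units, so (d) is unavailable.
All of (e)'s requirements are met (a current Provisional Declaration is held; the compliance score is 49 points, meeting the 47 points threshold). However, paragraphs (i)–(o) must be considered: (i) is triggered — a current Class B Registration is held. (j) is engaged (a home-based business operates on the lot), but yields to (k): (k) operates against (j): the reference index is 642, less than the 876 limit. (l) applies (the coverage ratio is 75%, meeting the 68% threshold), but is set aside by (m): (m) operates — the qualifying period is 65 days, meeting the 65 days threshold. (n) is not triggered (the reportable unit count is 125, not less than 120), so (m) stands. (e) is therefore removed.
No exception applies. The general rule governs.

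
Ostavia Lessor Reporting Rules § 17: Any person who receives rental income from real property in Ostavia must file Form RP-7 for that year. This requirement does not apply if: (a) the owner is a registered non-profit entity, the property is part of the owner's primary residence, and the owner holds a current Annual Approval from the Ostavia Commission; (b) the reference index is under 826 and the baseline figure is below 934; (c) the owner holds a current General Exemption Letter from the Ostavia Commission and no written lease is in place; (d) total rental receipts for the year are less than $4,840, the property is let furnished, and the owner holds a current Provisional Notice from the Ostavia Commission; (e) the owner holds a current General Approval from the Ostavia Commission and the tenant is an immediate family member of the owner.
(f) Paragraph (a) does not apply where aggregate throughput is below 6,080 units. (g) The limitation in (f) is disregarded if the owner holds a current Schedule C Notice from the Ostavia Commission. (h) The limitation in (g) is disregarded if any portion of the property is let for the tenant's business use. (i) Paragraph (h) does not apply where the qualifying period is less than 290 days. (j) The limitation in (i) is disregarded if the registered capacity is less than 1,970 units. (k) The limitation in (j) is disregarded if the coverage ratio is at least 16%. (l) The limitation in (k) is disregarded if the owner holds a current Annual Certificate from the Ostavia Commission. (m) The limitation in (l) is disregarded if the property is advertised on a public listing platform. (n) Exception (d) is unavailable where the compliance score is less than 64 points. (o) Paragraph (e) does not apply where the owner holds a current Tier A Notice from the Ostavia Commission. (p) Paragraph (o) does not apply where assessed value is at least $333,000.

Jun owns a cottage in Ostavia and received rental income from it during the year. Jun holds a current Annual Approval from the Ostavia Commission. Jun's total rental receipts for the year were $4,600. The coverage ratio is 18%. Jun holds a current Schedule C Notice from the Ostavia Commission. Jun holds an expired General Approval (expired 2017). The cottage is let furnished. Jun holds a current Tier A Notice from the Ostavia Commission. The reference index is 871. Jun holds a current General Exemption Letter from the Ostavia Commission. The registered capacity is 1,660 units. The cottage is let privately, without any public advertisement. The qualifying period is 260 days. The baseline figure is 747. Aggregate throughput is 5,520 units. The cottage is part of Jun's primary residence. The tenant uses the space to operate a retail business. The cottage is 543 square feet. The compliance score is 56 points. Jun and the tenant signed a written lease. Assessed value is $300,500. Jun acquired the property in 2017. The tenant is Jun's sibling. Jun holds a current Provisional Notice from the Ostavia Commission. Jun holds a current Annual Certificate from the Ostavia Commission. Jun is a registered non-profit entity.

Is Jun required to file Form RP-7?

Yes — Jun must file Form RP-7.

Exception (a)'s conditions are all satisfied: Jun is a registered non-profit; the cottage is part of the primary residence; a current Annual Approval is held. But: (f) is engaged — aggregate throughput is 5,520 units, below the 6,080 units limit. (g) would limit (f) — a current Schedule C Notice is held — but (h) sets (g) aside: (h) is triggered — the space is let for business use. (i) would limit (h) — the qualifying period is 260 days, less than the 290 days limit — but (j) sets (i) aside: (j) operates against (i): the registered capacity is 1,660 units, less than the 1,970 units limit. (k) operates (the coverage ratio is 18%, meeting the 16% threshold), but is set aside by (l): (l) is triggered — a current Annual Certificate is held. (m) is not engaged (the property is let privately without advertisement), so (l) stands. Exception (a) does not apply.
Exception (b) does not apply: the reference index is 871, not under 826.
Exception (c) requires that no written lease is in place; but a written lease is in place, so (c) is unavailable.
Exception (d)'s conditions are all satisfied: total rental receipts for the year are $4,600, less than the $4,840 limit; the property is let furnished; a current Provisional Notice is held. But: (n) operates against (d): the compliance score is 56 points, less than the 64 points limit. Exception (d) does not apply.
Exception (e) does not apply: no current General Approval is held.
No exception is made out. Jun falls within the general rule.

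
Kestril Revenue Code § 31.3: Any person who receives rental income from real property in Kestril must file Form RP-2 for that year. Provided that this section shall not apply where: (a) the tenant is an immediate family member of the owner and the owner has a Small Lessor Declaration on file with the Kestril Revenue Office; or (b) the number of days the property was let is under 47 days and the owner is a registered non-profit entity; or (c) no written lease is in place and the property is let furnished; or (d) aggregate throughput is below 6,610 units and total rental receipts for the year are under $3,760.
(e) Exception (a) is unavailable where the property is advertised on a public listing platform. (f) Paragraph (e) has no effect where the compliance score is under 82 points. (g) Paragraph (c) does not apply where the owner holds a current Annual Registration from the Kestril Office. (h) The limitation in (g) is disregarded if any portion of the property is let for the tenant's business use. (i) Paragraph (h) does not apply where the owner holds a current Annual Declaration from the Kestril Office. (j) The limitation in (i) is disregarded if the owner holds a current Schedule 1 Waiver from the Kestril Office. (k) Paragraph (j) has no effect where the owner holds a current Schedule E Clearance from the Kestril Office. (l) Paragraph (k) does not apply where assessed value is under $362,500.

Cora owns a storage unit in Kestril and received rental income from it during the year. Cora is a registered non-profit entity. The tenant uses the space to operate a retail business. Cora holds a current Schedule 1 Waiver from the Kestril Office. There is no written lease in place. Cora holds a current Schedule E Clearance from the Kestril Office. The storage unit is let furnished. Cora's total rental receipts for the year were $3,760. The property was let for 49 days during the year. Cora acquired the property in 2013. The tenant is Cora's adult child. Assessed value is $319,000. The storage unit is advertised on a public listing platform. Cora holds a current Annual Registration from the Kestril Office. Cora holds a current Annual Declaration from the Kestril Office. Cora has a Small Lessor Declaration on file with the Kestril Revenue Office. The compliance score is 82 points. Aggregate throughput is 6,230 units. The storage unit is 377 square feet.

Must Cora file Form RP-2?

Exception (a)'s conditions are all satisfied: the tenant is an immediate family member; a Small Lessor Declaration is on file. Turning to paragraphs (e)–(f): (e) operates against (a): the property is publicly advertised. (f), which would lift (e), is not triggered — the compliance score is 82 points, not under 82 points. Exception (a) does not apply.
Exception (b) fails — the number of days the property was let is 49 days, not under 47 days.
Exception (c): there is no written lease; the property is let furnished — every condition holds. As to paragraphs (g)–(l): (g) would limit (c) — a current Annual Registration is held — but (h) sets (g) aside: (h) operates against (g): the space is let for business use. (i) would limit (h) — a current Annual Declaration is held — but (j) sets (i) aside: (j) operates against (i): a current Schedule 1 Waiver is held. (k) would limit (j) — a current Schedule E Clearance is held — but (l) sets (k) aside: (l) operates against (k): assessed value is $319,000, under the $362,500 limit. (c) remains available.
Exception (d) does not apply: total rental receipts for the year are $3,760, not under $3,760.

No — exception (c) applies; Cora is not required to file Form RP-2.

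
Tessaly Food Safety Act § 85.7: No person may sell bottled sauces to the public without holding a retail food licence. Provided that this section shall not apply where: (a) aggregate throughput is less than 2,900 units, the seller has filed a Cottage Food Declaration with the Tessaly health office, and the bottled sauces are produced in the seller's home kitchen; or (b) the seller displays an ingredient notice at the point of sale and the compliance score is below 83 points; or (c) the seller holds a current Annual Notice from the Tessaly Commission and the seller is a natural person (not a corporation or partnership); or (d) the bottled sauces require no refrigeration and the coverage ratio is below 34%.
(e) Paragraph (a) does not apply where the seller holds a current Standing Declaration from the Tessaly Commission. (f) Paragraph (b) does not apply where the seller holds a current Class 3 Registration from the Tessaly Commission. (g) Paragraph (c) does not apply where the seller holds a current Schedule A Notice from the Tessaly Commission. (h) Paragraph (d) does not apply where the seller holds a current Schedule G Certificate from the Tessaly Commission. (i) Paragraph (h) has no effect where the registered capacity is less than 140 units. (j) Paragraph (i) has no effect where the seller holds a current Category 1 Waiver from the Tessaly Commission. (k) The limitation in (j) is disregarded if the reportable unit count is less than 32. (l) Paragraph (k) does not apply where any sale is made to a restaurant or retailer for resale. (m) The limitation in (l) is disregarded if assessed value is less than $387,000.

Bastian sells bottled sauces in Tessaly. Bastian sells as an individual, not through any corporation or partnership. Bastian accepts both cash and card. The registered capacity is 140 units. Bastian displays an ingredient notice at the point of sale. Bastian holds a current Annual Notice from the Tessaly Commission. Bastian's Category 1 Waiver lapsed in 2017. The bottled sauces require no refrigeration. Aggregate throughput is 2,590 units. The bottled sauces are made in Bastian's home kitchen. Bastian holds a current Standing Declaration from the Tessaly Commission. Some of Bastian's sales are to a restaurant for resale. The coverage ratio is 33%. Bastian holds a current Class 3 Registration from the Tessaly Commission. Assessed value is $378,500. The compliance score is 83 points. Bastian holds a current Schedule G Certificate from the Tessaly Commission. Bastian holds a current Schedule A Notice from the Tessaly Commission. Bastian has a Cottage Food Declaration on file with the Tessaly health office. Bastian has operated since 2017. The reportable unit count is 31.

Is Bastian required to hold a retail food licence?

Exception (a)'s conditions are all satisfied: aggregate throughput is 2,590 units, less than the 2,900 units limit; a Cottage Food Declaration is on file; the bottled sauces are home-kitchen produced. But applying paragraph (e): (e) operates against (a): a current Standing Declaration is held. (a) is therefore removed.
Exception (b) does not apply: the compliance score is 83 points, not below 83 points.
Exception (c)'s conditions are all satisfied: a current Annual Notice is held; the seller is a natural person. However, paragraph (g) must be considered: (g) operates against (c): a current Schedule A Notice is held. Exception (c) does not apply.
Exception (d)'s conditions are all satisfied: the bottled sauces are shelf-stable; the coverage ratio is 33%, below the 34% limit. However, paragraphs (h)–(m) must be considered: (h) operates against (d): a current Schedule G Certificate is held. (i) is inapplicable (the registered capacity is 140 units, not less than 140 units), so (h) stands. (d) is therefore removed.
No exception applies. The general rule governs.

Yes — Bastian must hold a retail food licence.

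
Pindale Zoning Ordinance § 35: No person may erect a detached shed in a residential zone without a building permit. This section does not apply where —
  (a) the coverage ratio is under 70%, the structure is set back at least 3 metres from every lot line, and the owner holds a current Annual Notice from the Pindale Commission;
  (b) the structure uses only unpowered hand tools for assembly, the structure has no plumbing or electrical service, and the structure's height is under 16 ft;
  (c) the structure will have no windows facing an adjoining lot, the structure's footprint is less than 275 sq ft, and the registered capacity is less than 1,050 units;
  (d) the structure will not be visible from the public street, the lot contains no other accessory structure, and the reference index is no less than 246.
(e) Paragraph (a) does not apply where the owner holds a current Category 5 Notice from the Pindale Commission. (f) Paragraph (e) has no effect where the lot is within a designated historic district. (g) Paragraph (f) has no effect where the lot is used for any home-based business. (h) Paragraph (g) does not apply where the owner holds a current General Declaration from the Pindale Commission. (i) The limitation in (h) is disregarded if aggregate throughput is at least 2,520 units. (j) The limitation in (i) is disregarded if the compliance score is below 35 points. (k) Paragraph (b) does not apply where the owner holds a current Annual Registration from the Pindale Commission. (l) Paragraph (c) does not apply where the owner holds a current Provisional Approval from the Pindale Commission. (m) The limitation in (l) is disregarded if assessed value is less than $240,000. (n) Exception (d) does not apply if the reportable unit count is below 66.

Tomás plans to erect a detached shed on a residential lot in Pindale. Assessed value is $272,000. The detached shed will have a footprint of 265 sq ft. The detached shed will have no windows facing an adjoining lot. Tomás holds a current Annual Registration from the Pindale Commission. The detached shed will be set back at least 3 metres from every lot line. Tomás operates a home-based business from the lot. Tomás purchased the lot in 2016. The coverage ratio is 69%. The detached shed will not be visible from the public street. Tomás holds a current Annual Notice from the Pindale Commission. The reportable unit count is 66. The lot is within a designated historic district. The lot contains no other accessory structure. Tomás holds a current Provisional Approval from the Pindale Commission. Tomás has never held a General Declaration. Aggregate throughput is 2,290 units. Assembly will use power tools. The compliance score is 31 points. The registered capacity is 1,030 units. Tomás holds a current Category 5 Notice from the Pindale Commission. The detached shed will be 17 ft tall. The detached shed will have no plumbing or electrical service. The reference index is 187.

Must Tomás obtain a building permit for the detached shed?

All of (a)'s requirements are met (the coverage ratio is 69%, under the 70% limit; the setback is at least 3 m on every side; a current Annual Notice is held). However, paragraphs (e)–(j) must be considered: (e) is engaged — a current Category 5 Notice is held. (f) would limit (e) — the lot is in a historic district — but (g) sets (f) aside: (g) operates against (f): a home-based business operates on the lot. (h), which would lift (g), is not engaged — no current General Declaration is held. (a) is therefore removed.
Exception (b) does not apply: assembly uses power tools.
All of (c)'s requirements are met (no windows face an adjoining lot; the structure's footprint is 265 sq ft, less than the 275 sq ft limit; the registered capacity is 1,030 units, less than the 1,050 units limit). Turning to paragraphs (l)–(m): (l) is triggered — a current Provisional Approval is held. (m), which would lift (l), does not operate here — assessed value is $272,000, not less than $240,000. So (c) is unavailable.
Exception (d) does not apply: the reference index is 187, short of 246.
None of the exceptions is available; § 35 applies in full.

Yes — Tomás must obtain a building permit.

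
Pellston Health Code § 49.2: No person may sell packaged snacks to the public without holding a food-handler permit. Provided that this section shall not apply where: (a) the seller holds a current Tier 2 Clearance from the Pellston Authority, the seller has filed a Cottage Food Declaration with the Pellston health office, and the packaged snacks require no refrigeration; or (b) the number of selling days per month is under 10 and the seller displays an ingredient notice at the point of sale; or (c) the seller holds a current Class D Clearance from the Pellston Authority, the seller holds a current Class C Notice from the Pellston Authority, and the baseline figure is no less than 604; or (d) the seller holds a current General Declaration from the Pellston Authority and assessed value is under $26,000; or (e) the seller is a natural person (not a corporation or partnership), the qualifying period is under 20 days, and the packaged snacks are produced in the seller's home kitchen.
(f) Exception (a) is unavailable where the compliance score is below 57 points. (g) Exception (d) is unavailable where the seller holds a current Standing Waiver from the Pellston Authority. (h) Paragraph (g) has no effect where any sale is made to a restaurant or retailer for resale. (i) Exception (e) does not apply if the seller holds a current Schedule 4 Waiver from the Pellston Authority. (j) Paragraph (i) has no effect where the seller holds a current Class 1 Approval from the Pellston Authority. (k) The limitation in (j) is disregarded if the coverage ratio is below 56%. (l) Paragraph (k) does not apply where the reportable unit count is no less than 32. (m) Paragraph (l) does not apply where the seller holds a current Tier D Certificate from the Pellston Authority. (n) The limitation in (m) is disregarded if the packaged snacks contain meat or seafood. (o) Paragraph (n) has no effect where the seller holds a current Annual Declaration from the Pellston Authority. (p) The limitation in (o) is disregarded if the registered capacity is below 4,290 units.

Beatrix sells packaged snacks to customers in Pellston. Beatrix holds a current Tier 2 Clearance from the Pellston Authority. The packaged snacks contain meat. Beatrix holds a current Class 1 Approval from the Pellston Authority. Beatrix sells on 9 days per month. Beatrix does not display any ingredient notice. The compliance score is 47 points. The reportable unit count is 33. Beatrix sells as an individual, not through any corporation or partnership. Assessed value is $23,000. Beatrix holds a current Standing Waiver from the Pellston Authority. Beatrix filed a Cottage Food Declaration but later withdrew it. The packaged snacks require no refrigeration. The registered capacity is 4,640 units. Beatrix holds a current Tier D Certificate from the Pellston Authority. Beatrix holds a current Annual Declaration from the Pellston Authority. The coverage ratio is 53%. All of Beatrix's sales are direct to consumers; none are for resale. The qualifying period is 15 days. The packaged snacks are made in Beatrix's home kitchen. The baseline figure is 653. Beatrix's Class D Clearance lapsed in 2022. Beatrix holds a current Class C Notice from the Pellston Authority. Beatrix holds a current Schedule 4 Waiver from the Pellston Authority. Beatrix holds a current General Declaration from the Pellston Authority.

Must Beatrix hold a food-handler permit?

Exception (a) requires that the seller has filed a Cottage Food Declaration with the Pellston health office; but the Cottage Food Declaration was withdrawn, so (a) is unavailable.
Exception (b) fails — no ingredient notice is displayed.
Exception (c) fails — no current Class D Clearance is held.
All of (d)'s requirements are met (a current General Declaration is held; assessed value is $23,000, under the $26,000 limit). Turning to paragraphs (g)–(h): (g) operates — a current Standing Waiver is held. (h) is not triggered (no sales are for resale), so (g) stands. So (d) is unavailable.
Exception (e): the seller is a natural person; the qualifying period is 15 days, under the 20 days limit; the packaged snacks are home-kitchen produced — every condition holds. Turning to paragraphs (i)–(p): (i) operates against (e): a current Schedule 4 Waiver is held. (j) is triggered (a current Class 1 Approval is held), but is set aside by (k): (k) operates against (j): the coverage ratio is 53%, below the 56% limit. (l) would limit (k) — the reportable unit count is 33, meeting the 32 threshold — but (m) sets (l) aside: (m) operates against (l): a current Tier D Certificate is held. (n) would limit (m) — the packaged snacks contain meat — but (o) sets (n) aside: (o) operates — a current Annual Declaration is held. (p), which would lift (o), is not engaged — the registered capacity is 4,640 units, not below 4,290 units. (e) is therefore removed.
No exception displaces § 49.2.

Yes — Beatrix must hold a food-handler permit.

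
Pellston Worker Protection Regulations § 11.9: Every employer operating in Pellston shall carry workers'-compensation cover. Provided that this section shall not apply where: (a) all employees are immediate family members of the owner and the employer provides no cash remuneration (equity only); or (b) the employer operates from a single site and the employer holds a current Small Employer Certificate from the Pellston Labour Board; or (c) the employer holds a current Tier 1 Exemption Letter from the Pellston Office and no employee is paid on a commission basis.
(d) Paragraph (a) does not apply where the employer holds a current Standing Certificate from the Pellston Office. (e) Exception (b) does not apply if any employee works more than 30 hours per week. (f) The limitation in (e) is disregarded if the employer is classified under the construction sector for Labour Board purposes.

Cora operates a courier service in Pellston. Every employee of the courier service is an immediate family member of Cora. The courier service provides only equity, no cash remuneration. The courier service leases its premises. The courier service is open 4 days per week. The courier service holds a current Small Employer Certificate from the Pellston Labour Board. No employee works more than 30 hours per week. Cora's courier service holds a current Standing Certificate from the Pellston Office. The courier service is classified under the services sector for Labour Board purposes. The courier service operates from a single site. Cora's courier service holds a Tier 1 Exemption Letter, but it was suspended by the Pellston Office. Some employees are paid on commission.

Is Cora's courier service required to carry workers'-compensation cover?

No — exception (b) applies; Cora's courier service is not required to carry workers'-compensation cover.

All of (a)'s requirements are met (every employee is an immediate family member; remuneration is equity-only). But applying paragraph (d): (d) operates against (a): a current Standing Certificate is held. So (a) is unavailable.
Exception (b) is satisfied on its face — the employer operates from a single site; a current Small Employer Certificate is held. Considering the limiting provisions: (e) does not operate here — no employee exceeds 30 hours/week. So (b) applies.
Exception (c) fails — there is no Tier 1 Exemption Letter in force.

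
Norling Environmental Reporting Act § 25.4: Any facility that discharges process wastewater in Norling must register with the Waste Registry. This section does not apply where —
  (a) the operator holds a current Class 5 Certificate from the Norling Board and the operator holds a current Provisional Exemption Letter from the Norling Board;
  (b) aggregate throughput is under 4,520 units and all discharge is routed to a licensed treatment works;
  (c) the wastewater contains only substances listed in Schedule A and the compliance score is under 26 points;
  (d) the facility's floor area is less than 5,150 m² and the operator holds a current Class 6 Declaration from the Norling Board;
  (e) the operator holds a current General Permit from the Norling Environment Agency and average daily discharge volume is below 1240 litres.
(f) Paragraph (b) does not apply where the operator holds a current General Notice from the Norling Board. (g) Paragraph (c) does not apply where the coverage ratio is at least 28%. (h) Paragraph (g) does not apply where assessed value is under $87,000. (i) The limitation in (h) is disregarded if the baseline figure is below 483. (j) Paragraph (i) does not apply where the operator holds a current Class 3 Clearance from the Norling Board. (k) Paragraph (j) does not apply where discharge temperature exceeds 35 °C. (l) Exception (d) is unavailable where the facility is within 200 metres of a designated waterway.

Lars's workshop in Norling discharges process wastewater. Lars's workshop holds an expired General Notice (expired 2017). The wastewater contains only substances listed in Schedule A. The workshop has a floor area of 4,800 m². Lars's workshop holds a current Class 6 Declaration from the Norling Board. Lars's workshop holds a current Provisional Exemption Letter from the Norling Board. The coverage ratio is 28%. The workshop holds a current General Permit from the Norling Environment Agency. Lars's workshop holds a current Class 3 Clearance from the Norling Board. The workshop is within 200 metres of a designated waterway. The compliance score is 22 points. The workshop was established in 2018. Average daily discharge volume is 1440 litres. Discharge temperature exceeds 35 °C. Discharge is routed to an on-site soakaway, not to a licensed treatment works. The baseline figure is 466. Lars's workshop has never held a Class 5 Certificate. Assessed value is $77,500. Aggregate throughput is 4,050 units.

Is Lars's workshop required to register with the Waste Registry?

Yes — Lars's workshop must register with the Waste Registry.

Exception (a) fails — no current Class 5 Certificate is held.
Exception (b) requires that all discharge is routed to a licensed treatment works; but discharge is not routed to a licensed treatment works, so (b) is unavailable.
Exception (c)'s conditions are all satisfied: the wastewater is Schedule-A-only; the compliance score is 22 points, under the 26 points limit. But applying paragraphs (g)–(k): (g) is triggered — the coverage ratio is 28%, meeting the 28% threshold. (h) applies (assessed value is $77,500, under the $87,000 limit), but is set aside by (i): (i) operates against (h): the baseline figure is 466, below the 483 limit. (j) would limit (i) — a current Class 3 Clearance is held — but (k) sets (j) aside: (k) is engaged — discharge temperature exceeds 35 °C. So (c) is unavailable.
Exception (d) is satisfied on its face — the facility's floor area is 4,800 m², less than the 5,150 m² limit; a current Class 6 Declaration is held. But: (l) is engaged — the workshop is within 200 m of a designated waterway. (d) is therefore removed.
Exception (e) fails — average daily discharge volume is 1440 litres, not below 1240 litres.
None of the exceptions is available; § 25.4 applies in full.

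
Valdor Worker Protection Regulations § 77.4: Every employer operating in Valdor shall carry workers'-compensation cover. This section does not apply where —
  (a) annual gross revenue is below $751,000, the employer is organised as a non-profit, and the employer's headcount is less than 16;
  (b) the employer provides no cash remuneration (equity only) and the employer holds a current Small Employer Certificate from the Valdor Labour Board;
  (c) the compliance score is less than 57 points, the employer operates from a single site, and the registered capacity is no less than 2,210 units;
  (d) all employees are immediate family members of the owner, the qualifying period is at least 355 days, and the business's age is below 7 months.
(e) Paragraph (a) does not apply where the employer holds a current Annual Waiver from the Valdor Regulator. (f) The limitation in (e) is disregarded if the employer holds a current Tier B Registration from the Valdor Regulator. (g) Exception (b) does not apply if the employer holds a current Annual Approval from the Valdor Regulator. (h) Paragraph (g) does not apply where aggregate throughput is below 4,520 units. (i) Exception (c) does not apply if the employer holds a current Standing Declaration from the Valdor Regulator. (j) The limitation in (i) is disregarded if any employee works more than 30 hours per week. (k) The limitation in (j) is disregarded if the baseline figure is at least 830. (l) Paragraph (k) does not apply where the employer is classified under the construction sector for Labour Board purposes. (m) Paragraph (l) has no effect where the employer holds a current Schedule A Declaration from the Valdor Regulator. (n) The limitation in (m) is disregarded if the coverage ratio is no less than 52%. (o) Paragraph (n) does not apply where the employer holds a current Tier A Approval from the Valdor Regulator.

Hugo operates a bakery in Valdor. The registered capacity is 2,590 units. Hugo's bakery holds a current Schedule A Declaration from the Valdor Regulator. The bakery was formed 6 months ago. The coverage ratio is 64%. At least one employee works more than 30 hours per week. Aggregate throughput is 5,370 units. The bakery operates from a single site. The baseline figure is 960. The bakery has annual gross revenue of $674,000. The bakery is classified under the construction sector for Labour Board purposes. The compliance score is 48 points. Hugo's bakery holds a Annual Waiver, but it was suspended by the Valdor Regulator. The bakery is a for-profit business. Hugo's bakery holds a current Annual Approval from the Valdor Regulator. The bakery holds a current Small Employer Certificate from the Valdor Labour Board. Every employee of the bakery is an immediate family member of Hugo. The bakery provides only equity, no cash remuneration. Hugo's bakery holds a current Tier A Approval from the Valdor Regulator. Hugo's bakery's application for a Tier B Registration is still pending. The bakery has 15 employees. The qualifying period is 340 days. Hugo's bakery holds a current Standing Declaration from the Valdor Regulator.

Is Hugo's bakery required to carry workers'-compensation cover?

Yes — Hugo's bakery must carry workers'-compensation cover.

Exception (a) fails — the employer is for-profit.
All of (b)'s requirements are met (remuneration is equity-only; a current Small Employer Certificate is held). However, paragraphs (g)–(h) must be considered: (g) operates against (b): a current Annual Approval is held. (h) is not engaged (aggregate throughput is 5,370 units, not below 4,520 units), so (g) stands. Exception (b) does not apply.
Exception (c) is satisfied on its face — the compliance score is 48 points, less than the 57 points limit; the employer operates from a single site; the registered capacity is 2,590 units, meeting the 2,210 units threshold. But: (i) is triggered — a current Standing Declaration is held. (j) would limit (i) — at least one employee exceeds 30 hours/week — but (k) sets (j) aside: (k) operates — the baseline figure is 960, meeting the 830 threshold. (l) applies (the bakery is classified under the construction sector), but is set aside by (m): (m) operates against (l): a current Schedule A Declaration is held. (n) is triggered (the coverage ratio is 64%, meeting the 52% threshold), but yields to (o): (o) operates against (n): a current Tier A Approval is held. Exception (c) does not apply.
Exception (d) fails — the qualifying period is 340 days, short of 355 days.
Every exception is unavailable, so the rule governs.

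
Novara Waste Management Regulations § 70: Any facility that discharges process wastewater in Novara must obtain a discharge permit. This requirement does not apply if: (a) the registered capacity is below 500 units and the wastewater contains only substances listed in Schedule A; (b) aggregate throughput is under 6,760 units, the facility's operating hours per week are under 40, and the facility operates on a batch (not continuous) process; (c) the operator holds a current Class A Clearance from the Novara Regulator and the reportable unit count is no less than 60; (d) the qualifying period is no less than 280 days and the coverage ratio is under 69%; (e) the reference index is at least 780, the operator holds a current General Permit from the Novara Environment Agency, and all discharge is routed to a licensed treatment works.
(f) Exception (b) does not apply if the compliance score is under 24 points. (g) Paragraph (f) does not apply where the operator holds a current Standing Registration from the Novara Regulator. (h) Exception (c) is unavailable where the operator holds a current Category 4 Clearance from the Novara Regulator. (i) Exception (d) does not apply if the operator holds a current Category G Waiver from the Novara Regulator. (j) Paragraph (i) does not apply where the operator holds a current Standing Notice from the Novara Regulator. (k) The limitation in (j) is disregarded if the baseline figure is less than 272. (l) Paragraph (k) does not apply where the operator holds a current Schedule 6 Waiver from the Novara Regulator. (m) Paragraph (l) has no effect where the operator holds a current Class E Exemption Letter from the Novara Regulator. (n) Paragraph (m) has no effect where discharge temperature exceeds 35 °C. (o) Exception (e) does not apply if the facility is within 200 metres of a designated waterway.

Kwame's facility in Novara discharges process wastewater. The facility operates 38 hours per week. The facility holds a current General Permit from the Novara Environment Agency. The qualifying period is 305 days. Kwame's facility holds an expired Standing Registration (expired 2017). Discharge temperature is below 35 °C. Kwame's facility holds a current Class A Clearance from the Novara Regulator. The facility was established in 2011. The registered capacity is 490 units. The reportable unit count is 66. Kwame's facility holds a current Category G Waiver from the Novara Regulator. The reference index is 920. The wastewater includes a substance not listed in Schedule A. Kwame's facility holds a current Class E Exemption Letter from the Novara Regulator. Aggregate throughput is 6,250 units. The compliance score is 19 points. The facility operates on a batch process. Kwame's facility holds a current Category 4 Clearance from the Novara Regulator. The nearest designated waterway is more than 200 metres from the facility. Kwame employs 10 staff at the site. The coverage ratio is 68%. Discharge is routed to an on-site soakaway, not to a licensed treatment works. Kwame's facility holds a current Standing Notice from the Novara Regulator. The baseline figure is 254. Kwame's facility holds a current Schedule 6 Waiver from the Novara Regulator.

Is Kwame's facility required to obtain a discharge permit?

Exception (a) fails — the wastewater includes a non-Schedule-A substance.
Exception (b)'s conditions are all satisfied: aggregate throughput is 6,250 units, under the 6,760 units limit; the facility's operating hours per week are 38, under the 40 limit; the facility operates on a batch process. However, paragraphs (f)–(g) must be considered: (f) applies — the compliance score is 19 points, under the 24 points limit. (g), which would lift (f), does not operate here — no current Standing Registration is held. So (b) is unavailable.
All of (c)'s requirements are met (a current Class A Clearance is held; the reportable unit count is 66, meeting the 60 threshold). But applying paragraph (h): (h) is engaged — a current Category 4 Clearance is held. So (c) is unavailable.
Exception (d): the qualifying period is 305 days, meeting the 280 days threshold; the coverage ratio is 68%, under the 69% limit — every condition holds. But: (i) applies — a current Category G Waiver is held. (j) is triggered (a current Standing Notice is held), but is displaced by (k): (k) applies — the baseline figure is 254, less than the 272 limit. (l) operates (a current Schedule 6 Waiver is held), but is itself disapplied by (m): (m) operates against (l): a current Class E Exemption Letter is held. (n), which would lift (m), does not operate here — discharge temperature is below 35 °C. (d) is therefore removed.
Exception (e) requires that all discharge is routed to a licensed treatment works; but discharge is not routed to a licensed treatment works, so (e) is unavailable.
Every exception is unavailable, so the rule governs.

Yes — Kwame's facility must obtain a discharge permit.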